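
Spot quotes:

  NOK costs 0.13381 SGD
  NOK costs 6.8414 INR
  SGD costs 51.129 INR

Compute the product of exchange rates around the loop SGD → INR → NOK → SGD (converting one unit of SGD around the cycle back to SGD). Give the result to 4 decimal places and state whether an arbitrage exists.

1.0000 (no arbitrage)

Around SGD → INR → NOK → SGD: 1 × 51.129 ÷ 6.8414 × 0.13381 = 1.000025
Product ≈ 1 (deviation 0.003%, within rounding noise).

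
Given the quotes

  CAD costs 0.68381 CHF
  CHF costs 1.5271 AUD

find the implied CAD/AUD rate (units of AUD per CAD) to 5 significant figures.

1 CAD × 0.68381 = 0.68381 CHF
0.68381 CHF × 1.5271 = 1.04425 AUD

CAD/AUD = 1.0442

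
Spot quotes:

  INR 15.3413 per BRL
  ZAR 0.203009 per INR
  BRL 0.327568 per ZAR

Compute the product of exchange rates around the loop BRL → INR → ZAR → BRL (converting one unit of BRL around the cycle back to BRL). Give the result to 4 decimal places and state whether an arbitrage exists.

Around BRL → INR → ZAR → BRL: 1 × 15.3413 × 0.203009 × 0.327568 = 1.020185
Product > 1; profitable direction is BRL → INR → ZAR → BRL.

1.0202 (arbitrage exists)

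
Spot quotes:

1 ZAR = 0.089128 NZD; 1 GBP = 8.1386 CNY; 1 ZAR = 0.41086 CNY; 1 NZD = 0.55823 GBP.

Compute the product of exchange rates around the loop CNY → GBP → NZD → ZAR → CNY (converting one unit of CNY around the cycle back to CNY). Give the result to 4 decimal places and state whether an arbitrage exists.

Around CNY → GBP → NZD → ZAR → CNY: 1 ÷ 8.1386 ÷ 0.55823 ÷ 0.089128 × 0.41086 = 1.014651
Product > 1; profitable direction is CNY → GBP → NZD → ZAR → CNY.

1.0147 (arbitrage exists)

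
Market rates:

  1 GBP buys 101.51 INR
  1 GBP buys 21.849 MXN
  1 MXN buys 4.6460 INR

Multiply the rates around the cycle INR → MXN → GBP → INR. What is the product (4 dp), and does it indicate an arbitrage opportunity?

1.0000 (no arbitrage)

Around INR → MXN → GBP → INR: 1 ÷ 4.6460 ÷ 21.849 × 101.51 = 0.999996
Product ≈ 1 (deviation 0.000%, within rounding noise).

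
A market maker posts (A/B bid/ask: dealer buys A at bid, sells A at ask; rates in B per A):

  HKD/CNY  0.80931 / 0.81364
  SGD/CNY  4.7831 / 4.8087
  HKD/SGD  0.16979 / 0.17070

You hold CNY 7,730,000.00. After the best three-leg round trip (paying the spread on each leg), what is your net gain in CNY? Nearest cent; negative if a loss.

Net result: CNY -14,416.57 (no profitable arbitrage after spreads)

Best loop CNY → HKD → SGD → CNY:
CNY 7,730,000.00 ÷ 0.81364 (buy HKD at ask) = HKD 9,500,516.20
HKD 9,500,516.20 × 0.16979 (sell HKD at bid) = SGD 1,613,092.65
SGD 1,613,092.65 × 4.7831 (sell SGD at bid) = CNY 7,715,583.43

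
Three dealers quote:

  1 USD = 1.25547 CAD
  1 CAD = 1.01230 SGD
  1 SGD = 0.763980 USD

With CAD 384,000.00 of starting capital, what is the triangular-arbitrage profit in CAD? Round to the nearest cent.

Profit: CAD 11,488.32

Profitable loop is CAD → USD → SGD → CAD:
CAD 384,000.00 ÷ 1.25547 = USD 305,861.55
USD 305,861.55 ÷ 0.763980 = SGD 400,352.82
SGD 400,352.82 ÷ 1.01230 = CAD 395,488.32
Profit = CAD 395,488.32 − CAD 384,000.00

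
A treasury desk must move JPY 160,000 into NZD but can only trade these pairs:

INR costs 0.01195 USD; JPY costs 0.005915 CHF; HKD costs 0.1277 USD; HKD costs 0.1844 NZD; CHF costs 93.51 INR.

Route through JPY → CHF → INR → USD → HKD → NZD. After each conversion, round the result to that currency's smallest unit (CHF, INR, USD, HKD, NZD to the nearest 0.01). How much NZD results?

NZD 1,527.11

JPY 160,000 × 0.005915 = CHF 946.40
CHF 946.40 × 93.51 = INR 88,497.86
INR 88,497.86 × 0.01195 = USD 1,057.55
USD 1,057.55 ÷ 0.1277 = HKD 8,281.52
HKD 8,281.52 × 0.1844 = NZD 1,527.11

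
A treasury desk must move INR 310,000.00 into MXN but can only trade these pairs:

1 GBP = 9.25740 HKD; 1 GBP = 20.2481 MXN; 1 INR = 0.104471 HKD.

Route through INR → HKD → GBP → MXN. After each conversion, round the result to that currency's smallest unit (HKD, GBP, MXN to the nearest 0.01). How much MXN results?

MXN 70,835.75

INR 310,000.00 × 0.104471 = HKD 32,386.01
HKD 32,386.01 ÷ 9.25740 = GBP 3,498.39
GBP 3,498.39 × 20.2481 = MXN 70,835.75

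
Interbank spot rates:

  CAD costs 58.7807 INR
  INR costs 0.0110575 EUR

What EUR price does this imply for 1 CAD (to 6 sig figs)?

CAD/EUR = 0.649968

1 CAD × 58.7807 = 58.7807 INR
58.7807 INR × 0.0110575 = 0.649968 EUR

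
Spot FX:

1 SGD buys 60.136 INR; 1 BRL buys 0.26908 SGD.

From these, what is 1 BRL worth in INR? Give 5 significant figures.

BRL/INR = 16.181

1 BRL × 0.26908 = 0.26908 SGD
0.26908 SGD × 60.136 = 16.1814 INR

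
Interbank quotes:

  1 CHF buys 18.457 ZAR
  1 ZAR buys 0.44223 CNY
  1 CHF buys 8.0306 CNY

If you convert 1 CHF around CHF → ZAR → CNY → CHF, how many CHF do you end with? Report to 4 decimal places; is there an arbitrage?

Around CHF → ZAR → CNY → CHF: 1 × 18.457 × 0.44223 ÷ 8.0306 = 1.016392
Product > 1; profitable direction is CHF → ZAR → CNY → CHF.

1.0164 (arbitrage exists)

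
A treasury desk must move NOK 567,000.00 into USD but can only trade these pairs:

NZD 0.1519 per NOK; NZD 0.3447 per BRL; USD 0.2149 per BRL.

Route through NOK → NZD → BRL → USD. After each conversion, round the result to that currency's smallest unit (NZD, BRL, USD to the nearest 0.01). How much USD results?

USD 53,695.26

NOK 567,000.00 × 0.1519 = NZD 86,127.30
NZD 86,127.30 ÷ 0.3447 = BRL 249,861.62
BRL 249,861.62 × 0.2149 = USD 53,695.26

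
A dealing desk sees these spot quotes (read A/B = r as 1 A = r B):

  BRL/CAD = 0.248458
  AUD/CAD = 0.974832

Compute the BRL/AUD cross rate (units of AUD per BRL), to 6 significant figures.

1 BRL × 0.248458 = 0.248458 CAD
0.248458 CAD ÷ 0.974832 = 0.254873 AUD

BRL/AUD = 0.254873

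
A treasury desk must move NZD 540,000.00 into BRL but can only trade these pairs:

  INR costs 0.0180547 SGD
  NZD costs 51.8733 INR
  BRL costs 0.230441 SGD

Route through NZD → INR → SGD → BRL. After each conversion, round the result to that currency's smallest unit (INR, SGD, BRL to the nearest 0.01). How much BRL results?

NZD 540,000.00 × 51.8733 = INR 28,011,582.00
INR 28,011,582.00 × 0.0180547 = SGD 505,740.71
SGD 505,740.71 ÷ 0.230441 = BRL 2,194,664.62

BRL 2,194,664.62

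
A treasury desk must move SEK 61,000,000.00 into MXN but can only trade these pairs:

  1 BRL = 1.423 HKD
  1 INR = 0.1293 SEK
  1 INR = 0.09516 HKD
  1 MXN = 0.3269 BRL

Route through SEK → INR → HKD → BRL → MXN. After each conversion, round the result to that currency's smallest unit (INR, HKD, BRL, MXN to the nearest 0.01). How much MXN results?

MXN 96,508,579.38

SEK 61,000,000.00 ÷ 0.1293 = INR 471,771,075.02
INR 471,771,075.02 × 0.09516 = HKD 44,893,735.50
HKD 44,893,735.50 ÷ 1.423 = BRL 31,548,654.60
BRL 31,548,654.60 ÷ 0.3269 = MXN 96,508,579.38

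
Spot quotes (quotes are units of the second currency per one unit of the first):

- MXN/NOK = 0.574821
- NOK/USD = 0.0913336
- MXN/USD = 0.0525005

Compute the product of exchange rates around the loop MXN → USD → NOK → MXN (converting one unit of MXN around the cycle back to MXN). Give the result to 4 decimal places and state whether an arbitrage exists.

1.0000 (no arbitrage)

Around MXN → USD → NOK → MXN: 1 × 0.0525005 ÷ 0.0913336 ÷ 0.574821 = 1.000001
Product ≈ 1 (deviation 0.000%, within rounding noise).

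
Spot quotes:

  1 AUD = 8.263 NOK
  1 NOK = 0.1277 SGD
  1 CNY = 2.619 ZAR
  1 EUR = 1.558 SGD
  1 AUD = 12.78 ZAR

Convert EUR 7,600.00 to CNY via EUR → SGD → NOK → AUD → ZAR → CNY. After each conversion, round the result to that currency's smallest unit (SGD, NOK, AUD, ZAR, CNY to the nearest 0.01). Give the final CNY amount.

EUR 7,600.00 × 1.558 = SGD 11,840.80
SGD 11,840.80 ÷ 0.1277 = NOK 92,723.57
NOK 92,723.57 ÷ 8.263 = AUD 11,221.54
AUD 11,221.54 × 12.78 = ZAR 143,411.28
ZAR 143,411.28 ÷ 2.619 = CNY 54,758.03

CNY 54,758.03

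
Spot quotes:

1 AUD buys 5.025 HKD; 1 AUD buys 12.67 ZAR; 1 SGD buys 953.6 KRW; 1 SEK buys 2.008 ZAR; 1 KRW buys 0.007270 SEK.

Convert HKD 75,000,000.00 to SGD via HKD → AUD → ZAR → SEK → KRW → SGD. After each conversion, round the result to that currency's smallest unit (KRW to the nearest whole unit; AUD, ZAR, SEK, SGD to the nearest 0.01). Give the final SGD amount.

HKD 75,000,000.00 ÷ 5.025 = AUD 14,925,373.13
AUD 14,925,373.13 × 12.67 = ZAR 189,104,477.56
ZAR 189,104,477.56 ÷ 2.008 = SEK 94,175,536.63
SEK 94,175,536.63 ÷ 0.007270 = KRW 12,953,994,034
KRW 12,953,994,034 ÷ 953.6 = SGD 13,584,305.82

SGD 13,584,305.82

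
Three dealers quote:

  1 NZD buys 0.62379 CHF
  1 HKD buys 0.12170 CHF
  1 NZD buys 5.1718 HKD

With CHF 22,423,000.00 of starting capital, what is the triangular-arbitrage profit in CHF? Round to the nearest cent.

Profit: CHF 201,948.99

Profitable loop is CHF → NZD → HKD → CHF:
CHF 22,423,000.00 ÷ 0.62379 = NZD 35,946,392.22
NZD 35,946,392.22 × 5.1718 = HKD 185,907,551.26
HKD 185,907,551.26 × 0.12170 = CHF 22,624,948.99
Profit = CHF 22,624,948.99 − CHF 22,423,000.00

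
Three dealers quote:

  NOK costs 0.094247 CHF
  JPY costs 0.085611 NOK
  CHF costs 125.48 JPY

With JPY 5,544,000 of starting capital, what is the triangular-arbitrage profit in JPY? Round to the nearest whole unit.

Profit: JPY 68,997

Profitable loop is JPY → NOK → CHF → JPY:
JPY 5,544,000 × 0.085611 = NOK 474,627.38
NOK 474,627.38 × 0.094247 = CHF 44,732.21
CHF 44,732.21 × 125.48 = JPY 5,612,997
Profit = JPY 5,612,997 − JPY 5,544,000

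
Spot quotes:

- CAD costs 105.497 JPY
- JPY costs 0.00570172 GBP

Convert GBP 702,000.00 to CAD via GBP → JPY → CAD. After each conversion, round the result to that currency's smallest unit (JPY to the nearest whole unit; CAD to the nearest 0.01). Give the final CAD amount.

GBP 702,000.00 ÷ 0.00570172 = JPY 123,120,743
JPY 123,120,743 ÷ 105.497 = CAD 1,167,054.45

CAD 1,167,054.45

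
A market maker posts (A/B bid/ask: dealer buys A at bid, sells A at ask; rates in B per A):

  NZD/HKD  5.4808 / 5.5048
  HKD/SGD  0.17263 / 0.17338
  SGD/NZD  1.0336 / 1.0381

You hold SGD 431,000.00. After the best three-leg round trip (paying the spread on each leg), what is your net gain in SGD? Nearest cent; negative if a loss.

Best loop SGD → HKD → NZD → SGD:
SGD 431,000.00 ÷ 0.17338 (buy HKD at ask) = HKD 2,485,869.19
HKD 2,485,869.19 ÷ 5.5048 (buy NZD at ask) = NZD 451,582.11
NZD 451,582.11 ÷ 1.0381 (buy SGD at ask) = SGD 435,008.29

Net profit: SGD 4,008.29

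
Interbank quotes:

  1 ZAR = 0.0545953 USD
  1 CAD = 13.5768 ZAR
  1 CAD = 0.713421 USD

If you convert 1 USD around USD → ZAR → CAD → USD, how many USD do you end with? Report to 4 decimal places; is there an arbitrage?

Around USD → ZAR → CAD → USD: 1 ÷ 0.0545953 ÷ 13.5768 × 0.713421 = 0.962483
Product < 1; profitable direction is USD → CAD → ZAR → USD.

0.9625 (arbitrage exists)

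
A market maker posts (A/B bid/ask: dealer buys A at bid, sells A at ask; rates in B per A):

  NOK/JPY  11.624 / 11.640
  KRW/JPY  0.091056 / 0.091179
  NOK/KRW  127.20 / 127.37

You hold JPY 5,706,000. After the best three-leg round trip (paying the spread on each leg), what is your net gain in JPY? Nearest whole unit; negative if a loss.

Best loop JPY → KRW → NOK → JPY:
JPY 5,706,000 ÷ 0.091179 (buy KRW at ask) = KRW 62,580,199
KRW 62,580,199 ÷ 127.37 (buy NOK at ask) = NOK 491,326.05
NOK 491,326.05 × 11.624 (sell NOK at bid) = JPY 5,711,174

Net profit: JPY 5,174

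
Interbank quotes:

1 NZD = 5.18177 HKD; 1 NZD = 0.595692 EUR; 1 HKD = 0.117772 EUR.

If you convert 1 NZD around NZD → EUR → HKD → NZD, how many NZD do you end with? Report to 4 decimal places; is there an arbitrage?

0.9761 (arbitrage exists)

Around NZD → EUR → HKD → NZD: 1 × 0.595692 ÷ 0.117772 ÷ 5.18177 = 0.976116
Product < 1; profitable direction is NZD → HKD → EUR → NZD.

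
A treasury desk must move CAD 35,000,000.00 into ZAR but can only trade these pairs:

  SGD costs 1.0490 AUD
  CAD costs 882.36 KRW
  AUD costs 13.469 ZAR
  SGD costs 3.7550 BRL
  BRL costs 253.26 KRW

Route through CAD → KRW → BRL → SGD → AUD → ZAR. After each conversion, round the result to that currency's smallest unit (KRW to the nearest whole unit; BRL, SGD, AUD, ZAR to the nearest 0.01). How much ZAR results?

CAD 35,000,000.00 × 882.36 = KRW 30,882,600,000
KRW 30,882,600,000 ÷ 253.26 = BRL 121,940,298.51
BRL 121,940,298.51 ÷ 3.7550 = SGD 32,474,114.12
SGD 32,474,114.12 × 1.0490 = AUD 34,065,345.71
AUD 34,065,345.71 × 13.469 = ZAR 458,826,141.37

ZAR 458,826,141.37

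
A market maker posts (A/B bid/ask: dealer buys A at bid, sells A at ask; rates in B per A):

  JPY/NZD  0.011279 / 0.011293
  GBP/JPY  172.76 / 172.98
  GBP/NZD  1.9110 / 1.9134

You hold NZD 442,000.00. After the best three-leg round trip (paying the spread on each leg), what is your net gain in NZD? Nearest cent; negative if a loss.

Net profit: NZD 8,122.05

Best loop NZD → GBP → JPY → NZD:
NZD 442,000.00 ÷ 1.9134 (buy GBP at ask) = GBP 231,002.40
GBP 231,002.40 × 172.76 (sell GBP at bid) = JPY 39,907,975
JPY 39,907,975 × 0.011279 (sell JPY at bid) = NZD 450,122.05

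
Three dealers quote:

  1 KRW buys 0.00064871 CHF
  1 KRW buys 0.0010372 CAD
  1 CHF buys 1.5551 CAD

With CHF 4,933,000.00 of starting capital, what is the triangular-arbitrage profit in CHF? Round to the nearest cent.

Profit: CHF 138,830.25

Profitable loop is CHF → KRW → CAD → CHF:
CHF 4,933,000.00 ÷ 0.00064871 = KRW 7,604,322,425
KRW 7,604,322,425 × 0.0010372 = CAD 7,887,203.22
CAD 7,887,203.22 ÷ 1.5551 = CHF 5,071,830.25
Profit = CHF 5,071,830.25 − CHF 4,933,000.00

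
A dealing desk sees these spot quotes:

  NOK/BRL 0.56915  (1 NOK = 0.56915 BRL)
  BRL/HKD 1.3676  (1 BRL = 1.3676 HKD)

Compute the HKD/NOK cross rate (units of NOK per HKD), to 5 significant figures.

HKD/NOK = 1.2847

1 HKD ÷ 1.3676 = 0.731208 BRL
0.731208 BRL ÷ 0.56915 = 1.28474 NOK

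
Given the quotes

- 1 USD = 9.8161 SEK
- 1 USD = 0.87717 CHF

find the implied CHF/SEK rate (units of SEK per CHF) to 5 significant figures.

CHF/SEK = 11.191

1 CHF ÷ 0.87717 = 1.14003 USD
1.14003 USD × 9.8161 = 11.1906 SEK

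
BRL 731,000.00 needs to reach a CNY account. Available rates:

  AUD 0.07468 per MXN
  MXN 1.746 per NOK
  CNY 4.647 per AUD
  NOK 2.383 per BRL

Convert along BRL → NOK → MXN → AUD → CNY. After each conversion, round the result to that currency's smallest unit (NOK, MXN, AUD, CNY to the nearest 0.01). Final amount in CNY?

CNY 1,055,510.70

BRL 731,000.00 × 2.383 = NOK 1,741,973.00
NOK 1,741,973.00 × 1.746 = MXN 3,041,484.86
MXN 3,041,484.86 × 0.07468 = AUD 227,138.09
AUD 227,138.09 × 4.647 = CNY 1,055,510.70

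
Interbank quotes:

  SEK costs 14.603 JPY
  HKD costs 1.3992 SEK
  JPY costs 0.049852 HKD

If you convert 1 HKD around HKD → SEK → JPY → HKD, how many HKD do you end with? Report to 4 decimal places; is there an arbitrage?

Around HKD → SEK → JPY → HKD: 1 × 1.3992 × 14.603 × 0.049852 = 1.018602
Product > 1; profitable direction is HKD → SEK → JPY → HKD.

1.0186 (arbitrage exists)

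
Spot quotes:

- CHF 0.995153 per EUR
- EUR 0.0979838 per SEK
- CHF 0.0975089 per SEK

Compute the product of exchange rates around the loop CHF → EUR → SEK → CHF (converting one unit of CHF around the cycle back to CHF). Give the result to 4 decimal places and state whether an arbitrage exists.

1.0000 (no arbitrage)

Around CHF → EUR → SEK → CHF: 1 ÷ 0.995153 ÷ 0.0979838 × 0.0975089 = 1.000000
Product ≈ 1 (deviation 0.000%, within rounding noise).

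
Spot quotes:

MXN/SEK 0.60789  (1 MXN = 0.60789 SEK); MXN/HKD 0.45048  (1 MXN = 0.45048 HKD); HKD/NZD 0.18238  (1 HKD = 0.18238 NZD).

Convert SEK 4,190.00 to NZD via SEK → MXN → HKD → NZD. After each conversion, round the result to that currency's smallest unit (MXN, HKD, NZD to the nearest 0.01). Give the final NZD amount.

NZD 566.29

SEK 4,190.00 ÷ 0.60789 = MXN 6,892.69
MXN 6,892.69 × 0.45048 = HKD 3,105.02
HKD 3,105.02 × 0.18238 = NZD 566.29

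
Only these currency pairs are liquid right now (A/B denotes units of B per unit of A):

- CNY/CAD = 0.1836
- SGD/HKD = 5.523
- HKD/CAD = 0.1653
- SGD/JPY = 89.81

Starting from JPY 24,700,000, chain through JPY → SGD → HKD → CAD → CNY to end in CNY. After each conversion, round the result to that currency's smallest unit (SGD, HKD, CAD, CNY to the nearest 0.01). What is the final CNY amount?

CNY 1,367,563.40

JPY 24,700,000 ÷ 89.81 = SGD 275,025.05
SGD 275,025.05 × 5.523 = HKD 1,518,963.35
HKD 1,518,963.35 × 0.1653 = CAD 251,084.64
CAD 251,084.64 ÷ 0.1836 = CNY 1,367,563.40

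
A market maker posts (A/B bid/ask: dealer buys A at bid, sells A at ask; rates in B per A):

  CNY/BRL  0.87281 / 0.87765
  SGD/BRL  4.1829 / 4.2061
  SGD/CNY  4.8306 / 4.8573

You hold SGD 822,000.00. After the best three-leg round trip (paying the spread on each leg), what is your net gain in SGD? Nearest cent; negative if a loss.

Best loop SGD → CNY → BRL → SGD:
SGD 822,000.00 × 4.8306 (sell SGD at bid) = CNY 3,970,753.20
CNY 3,970,753.20 × 0.87281 (sell CNY at bid) = BRL 3,465,713.10
BRL 3,465,713.10 ÷ 4.2061 (buy SGD at ask) = SGD 823,973.06

Net profit: SGD 1,973.06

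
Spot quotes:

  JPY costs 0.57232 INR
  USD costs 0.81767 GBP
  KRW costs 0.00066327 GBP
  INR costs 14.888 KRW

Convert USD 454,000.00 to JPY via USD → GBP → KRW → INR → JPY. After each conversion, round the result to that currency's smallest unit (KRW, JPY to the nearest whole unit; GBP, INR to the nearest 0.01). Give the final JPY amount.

JPY 65,685,314

USD 454,000.00 × 0.81767 = GBP 371,222.18
GBP 371,222.18 ÷ 0.00066327 = KRW 559,684,864
KRW 559,684,864 ÷ 14.888 = INR 37,593,018.81
INR 37,593,018.81 ÷ 0.57232 = JPY 65,685,314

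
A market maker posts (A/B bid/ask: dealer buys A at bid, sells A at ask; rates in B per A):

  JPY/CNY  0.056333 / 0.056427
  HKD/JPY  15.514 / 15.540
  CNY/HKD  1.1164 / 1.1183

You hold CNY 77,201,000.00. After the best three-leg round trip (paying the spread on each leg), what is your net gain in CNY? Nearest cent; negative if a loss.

Net profit: CNY 1,526,529.87

Best loop CNY → JPY → HKD → CNY:
CNY 77,201,000.00 ÷ 0.056427 (buy JPY at ask) = JPY 1,368,157,088
JPY 1,368,157,088 ÷ 15.540 (buy HKD at ask) = HKD 88,040,996.65
HKD 88,040,996.65 ÷ 1.1183 (buy CNY at ask) = CNY 78,727,529.87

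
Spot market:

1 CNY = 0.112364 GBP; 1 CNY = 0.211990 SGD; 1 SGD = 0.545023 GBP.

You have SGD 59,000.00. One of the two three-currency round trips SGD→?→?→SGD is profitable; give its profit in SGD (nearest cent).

Profit: SGD 1,667.35

Profitable loop is SGD → GBP → CNY → SGD:
SGD 59,000.00 × 0.545023 = GBP 32,156.36
GBP 32,156.36 ÷ 0.112364 = CNY 286,180.24
CNY 286,180.24 × 0.211990 = SGD 60,667.35
Profit = SGD 60,667.35 − SGD 59,000.00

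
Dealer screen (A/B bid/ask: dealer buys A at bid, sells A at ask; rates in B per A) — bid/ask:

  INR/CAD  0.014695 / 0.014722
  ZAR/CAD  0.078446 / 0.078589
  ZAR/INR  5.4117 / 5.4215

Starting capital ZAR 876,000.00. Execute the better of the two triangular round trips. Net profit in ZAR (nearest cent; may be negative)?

Best loop ZAR → INR → CAD → ZAR:
ZAR 876,000.00 × 5.4117 (sell ZAR at bid) = INR 4,740,649.20
INR 4,740,649.20 × 0.014695 (sell INR at bid) = CAD 69,663.84
CAD 69,663.84 ÷ 0.078589 (buy ZAR at ask) = ZAR 886,432.45

Net profit: ZAR 10,432.45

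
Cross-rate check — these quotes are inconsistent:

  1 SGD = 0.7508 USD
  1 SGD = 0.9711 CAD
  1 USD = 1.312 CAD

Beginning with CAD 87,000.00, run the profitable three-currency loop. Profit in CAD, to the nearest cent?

Profit: CAD 1,249.73

Profitable loop is CAD → SGD → USD → CAD:
CAD 87,000.00 ÷ 0.9711 = SGD 89,589.13
SGD 89,589.13 × 0.7508 = USD 67,263.52
USD 67,263.52 × 1.312 = CAD 88,249.73
Profit = CAD 88,249.73 − CAD 87,000.00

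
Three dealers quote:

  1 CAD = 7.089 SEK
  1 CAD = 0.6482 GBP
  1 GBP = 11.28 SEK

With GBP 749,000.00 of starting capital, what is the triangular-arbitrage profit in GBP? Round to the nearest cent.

Profit: GBP 23,529.31

Profitable loop is GBP → SEK → CAD → GBP:
GBP 749,000.00 × 11.28 = SEK 8,448,720.00
SEK 8,448,720.00 ÷ 7.089 = CAD 1,191,807.02
CAD 1,191,807.02 × 0.6482 = GBP 772,529.31
Profit = GBP 772,529.31 − GBP 749,000.00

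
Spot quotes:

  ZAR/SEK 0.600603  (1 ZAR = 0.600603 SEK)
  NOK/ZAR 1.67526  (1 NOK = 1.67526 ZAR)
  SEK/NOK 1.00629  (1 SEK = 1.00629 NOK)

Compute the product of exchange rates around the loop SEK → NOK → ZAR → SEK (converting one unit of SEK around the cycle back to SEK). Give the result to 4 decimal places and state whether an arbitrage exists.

1.0125 (arbitrage exists)

Around SEK → NOK → ZAR → SEK: 1 × 1.00629 × 1.67526 × 0.600603 = 1.012495
Product > 1; profitable direction is SEK → NOK → ZAR → SEK.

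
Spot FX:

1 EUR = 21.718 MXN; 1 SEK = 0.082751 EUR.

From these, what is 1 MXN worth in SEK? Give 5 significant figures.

MXN/SEK = 0.55643

1 MXN ÷ 21.718 = 0.0460448 EUR
0.0460448 EUR ÷ 0.082751 = 0.556425 SEK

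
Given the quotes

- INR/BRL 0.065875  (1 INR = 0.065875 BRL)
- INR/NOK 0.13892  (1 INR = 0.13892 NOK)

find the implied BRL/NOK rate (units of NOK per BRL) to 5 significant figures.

1 BRL ÷ 0.065875 = 15.1803 INR
15.1803 INR × 0.13892 = 2.10884 NOK

BRL/NOK = 2.1088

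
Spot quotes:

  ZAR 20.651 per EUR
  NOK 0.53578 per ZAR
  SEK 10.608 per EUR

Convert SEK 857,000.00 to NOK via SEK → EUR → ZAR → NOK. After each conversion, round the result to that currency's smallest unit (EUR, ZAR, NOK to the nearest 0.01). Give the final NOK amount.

NOK 893,871.05

SEK 857,000.00 ÷ 10.608 = EUR 80,788.08
EUR 80,788.08 × 20.651 = ZAR 1,668,354.64
ZAR 1,668,354.64 × 0.53578 = NOK 893,871.05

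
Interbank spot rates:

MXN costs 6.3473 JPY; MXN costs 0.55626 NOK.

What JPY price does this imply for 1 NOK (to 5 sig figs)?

NOK/JPY = 11.411

1 NOK ÷ 0.55626 = 1.79772 MXN
1.79772 MXN × 6.3473 = 11.4107 JPY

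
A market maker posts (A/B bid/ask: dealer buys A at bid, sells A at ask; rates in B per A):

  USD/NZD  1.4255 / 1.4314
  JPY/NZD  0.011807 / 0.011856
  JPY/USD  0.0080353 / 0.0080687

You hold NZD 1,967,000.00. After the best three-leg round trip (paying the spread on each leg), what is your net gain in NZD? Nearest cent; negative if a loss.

Best loop NZD → USD → JPY → NZD:
NZD 1,967,000.00 ÷ 1.4314 (buy USD at ask) = USD 1,374,179.13
USD 1,374,179.13 ÷ 0.0080687 (buy JPY at ask) = JPY 170,309,855
JPY 170,309,855 × 0.011807 (sell JPY at bid) = NZD 2,010,848.46

Net profit: NZD 43,848.46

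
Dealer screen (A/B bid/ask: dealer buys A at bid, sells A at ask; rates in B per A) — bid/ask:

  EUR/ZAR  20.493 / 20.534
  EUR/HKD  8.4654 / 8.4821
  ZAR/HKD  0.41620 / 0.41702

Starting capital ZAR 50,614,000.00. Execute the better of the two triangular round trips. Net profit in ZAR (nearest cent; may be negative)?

Best loop ZAR → HKD → EUR → ZAR:
ZAR 50,614,000.00 × 0.41620 (sell ZAR at bid) = HKD 21,065,546.80
HKD 21,065,546.80 ÷ 8.4821 (buy EUR at ask) = EUR 2,483,529.64
EUR 2,483,529.64 × 20.493 (sell EUR at bid) = ZAR 50,894,973.01

Net profit: ZAR 280,973.01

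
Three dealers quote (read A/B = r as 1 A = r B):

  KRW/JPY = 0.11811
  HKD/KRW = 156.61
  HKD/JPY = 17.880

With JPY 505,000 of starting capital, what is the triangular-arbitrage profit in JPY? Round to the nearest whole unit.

Profitable loop is JPY → HKD → KRW → JPY:
JPY 505,000 ÷ 17.880 = HKD 28,243.85
HKD 28,243.85 × 156.61 = KRW 4,423,269
KRW 4,423,269 × 0.11811 = JPY 522,432
Profit = JPY 522,432 − JPY 505,000

Profit: JPY 17,432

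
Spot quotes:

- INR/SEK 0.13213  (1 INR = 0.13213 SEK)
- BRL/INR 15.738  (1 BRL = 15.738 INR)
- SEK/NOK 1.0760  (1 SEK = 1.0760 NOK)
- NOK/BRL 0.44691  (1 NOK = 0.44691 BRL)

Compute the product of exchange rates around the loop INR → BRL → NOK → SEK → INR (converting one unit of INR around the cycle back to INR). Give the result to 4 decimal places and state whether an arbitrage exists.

1.0000 (no arbitrage)

Around INR → BRL → NOK → SEK → INR: 1 ÷ 15.738 ÷ 0.44691 ÷ 1.0760 ÷ 0.13213 = 1.000038
Product ≈ 1 (deviation 0.004%, within rounding noise).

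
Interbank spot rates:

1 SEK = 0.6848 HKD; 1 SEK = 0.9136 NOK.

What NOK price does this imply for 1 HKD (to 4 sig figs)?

1 HKD ÷ 0.6848 = 1.46028 SEK
1.46028 SEK × 0.9136 = 1.33411 NOK

HKD/NOK = 1.334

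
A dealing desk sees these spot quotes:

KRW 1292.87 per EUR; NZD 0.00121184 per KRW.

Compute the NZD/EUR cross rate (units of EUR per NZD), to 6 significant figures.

NZD/EUR = 0.638263

1 NZD ÷ 0.00121184 = 825.191 KRW
825.191 KRW ÷ 1292.87 = 0.638263 EUR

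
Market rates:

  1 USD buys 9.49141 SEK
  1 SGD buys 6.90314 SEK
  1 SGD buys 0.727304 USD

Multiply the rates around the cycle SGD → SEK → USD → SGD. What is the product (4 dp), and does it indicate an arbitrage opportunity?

1.0000 (no arbitrage)

Around SGD → SEK → USD → SGD: 1 × 6.90314 ÷ 9.49141 ÷ 0.727304 = 1.000000
Product ≈ 1 (deviation 0.000%, within rounding noise).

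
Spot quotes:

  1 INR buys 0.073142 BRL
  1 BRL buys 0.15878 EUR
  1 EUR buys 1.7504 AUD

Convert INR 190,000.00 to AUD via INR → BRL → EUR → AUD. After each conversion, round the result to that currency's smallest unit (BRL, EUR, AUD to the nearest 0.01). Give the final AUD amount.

AUD 3,862.36

INR 190,000.00 × 0.073142 = BRL 13,896.98
BRL 13,896.98 × 0.15878 = EUR 2,206.56
EUR 2,206.56 × 1.7504 = AUD 3,862.36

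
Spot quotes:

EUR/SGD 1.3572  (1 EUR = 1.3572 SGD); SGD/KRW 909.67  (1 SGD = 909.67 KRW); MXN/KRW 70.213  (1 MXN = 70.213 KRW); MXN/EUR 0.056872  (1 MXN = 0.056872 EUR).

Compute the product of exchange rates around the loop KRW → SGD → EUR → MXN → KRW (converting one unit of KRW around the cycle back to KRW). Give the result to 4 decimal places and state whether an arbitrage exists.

1.0000 (no arbitrage)

Around KRW → SGD → EUR → MXN → KRW: 1 ÷ 909.67 ÷ 1.3572 ÷ 0.056872 × 70.213 = 0.999980
Product ≈ 1 (deviation 0.002%, within rounding noise).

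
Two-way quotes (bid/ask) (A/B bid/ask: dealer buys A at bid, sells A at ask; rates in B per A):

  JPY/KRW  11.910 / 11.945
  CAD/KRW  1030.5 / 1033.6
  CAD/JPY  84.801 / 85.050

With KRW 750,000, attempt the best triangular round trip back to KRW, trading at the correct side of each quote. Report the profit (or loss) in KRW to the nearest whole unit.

Net profit: KRW 10,762

Best loop KRW → JPY → CAD → KRW:
KRW 750,000 ÷ 11.945 (buy JPY at ask) = JPY 62,788
JPY 62,788 ÷ 85.050 (buy CAD at ask) = CAD 738.25
CAD 738.25 × 1030.5 (sell CAD at bid) = KRW 760,762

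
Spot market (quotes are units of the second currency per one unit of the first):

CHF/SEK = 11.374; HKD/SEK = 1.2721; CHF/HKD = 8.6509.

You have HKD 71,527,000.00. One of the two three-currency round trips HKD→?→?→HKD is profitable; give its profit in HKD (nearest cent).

Profit: HKD 2,399,592.66

Profitable loop is HKD → CHF → SEK → HKD:
HKD 71,527,000.00 ÷ 8.6509 = CHF 8,268,157.07
CHF 8,268,157.07 × 11.374 = SEK 94,042,018.52
SEK 94,042,018.52 ÷ 1.2721 = HKD 73,926,592.66
Profit = HKD 73,926,592.66 − HKD 71,527,000.00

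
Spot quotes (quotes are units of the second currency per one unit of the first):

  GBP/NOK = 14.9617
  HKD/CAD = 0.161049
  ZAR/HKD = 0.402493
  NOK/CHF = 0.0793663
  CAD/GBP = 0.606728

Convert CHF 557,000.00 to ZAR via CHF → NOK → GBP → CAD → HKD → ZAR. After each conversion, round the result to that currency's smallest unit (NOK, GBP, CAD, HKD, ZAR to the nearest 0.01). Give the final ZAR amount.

CHF 557,000.00 ÷ 0.0793663 = NOK 7,018,092.06
NOK 7,018,092.06 ÷ 14.9617 = GBP 469,070.50
GBP 469,070.50 ÷ 0.606728 = CAD 773,114.97
CAD 773,114.97 ÷ 0.161049 = HKD 4,800,495.32
HKD 4,800,495.32 ÷ 0.402493 = ZAR 11,926,903.87

ZAR 11,926,903.87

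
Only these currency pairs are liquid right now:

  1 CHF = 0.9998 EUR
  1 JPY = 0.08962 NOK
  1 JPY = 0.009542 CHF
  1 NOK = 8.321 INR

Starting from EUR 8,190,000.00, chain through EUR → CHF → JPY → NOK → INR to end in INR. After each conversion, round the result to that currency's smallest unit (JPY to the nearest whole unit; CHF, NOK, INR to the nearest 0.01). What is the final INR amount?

EUR 8,190,000.00 ÷ 0.9998 = CHF 8,191,638.33
CHF 8,191,638.33 ÷ 0.009542 = JPY 858,482,323
JPY 858,482,323 × 0.08962 = NOK 76,937,185.79
NOK 76,937,185.79 × 8.321 = INR 640,194,322.96

INR 640,194,322.96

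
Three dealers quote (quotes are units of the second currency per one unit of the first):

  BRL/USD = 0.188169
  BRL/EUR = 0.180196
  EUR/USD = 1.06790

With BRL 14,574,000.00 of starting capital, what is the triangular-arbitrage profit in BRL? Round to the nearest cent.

Profit: BRL 330,122.83

Profitable loop is BRL → EUR → USD → BRL:
BRL 14,574,000.00 × 0.180196 = EUR 2,626,176.50
EUR 2,626,176.50 × 1.06790 = USD 2,804,493.89
USD 2,804,493.89 ÷ 0.188169 = BRL 14,904,122.83
Profit = BRL 14,904,122.83 − BRL 14,574,000.00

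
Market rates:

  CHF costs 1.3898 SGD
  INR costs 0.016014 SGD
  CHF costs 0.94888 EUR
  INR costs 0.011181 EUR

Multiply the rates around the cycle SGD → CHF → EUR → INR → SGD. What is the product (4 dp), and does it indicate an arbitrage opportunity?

Around SGD → CHF → EUR → INR → SGD: 1 ÷ 1.3898 × 0.94888 ÷ 0.011181 × 0.016014 = 0.977863
Product < 1; profitable direction is SGD → INR → EUR → CHF → SGD.

0.9779 (arbitrage exists)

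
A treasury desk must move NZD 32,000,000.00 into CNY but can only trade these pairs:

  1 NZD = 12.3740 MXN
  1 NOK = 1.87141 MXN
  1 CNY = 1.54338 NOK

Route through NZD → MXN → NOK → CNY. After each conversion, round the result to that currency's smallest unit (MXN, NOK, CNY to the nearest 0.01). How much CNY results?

NZD 32,000,000.00 × 12.3740 = MXN 395,968,000.00
MXN 395,968,000.00 ÷ 1.87141 = NOK 211,588,053.93
NOK 211,588,053.93 ÷ 1.54338 = CNY 137,093,945.71

CNY 137,093,945.71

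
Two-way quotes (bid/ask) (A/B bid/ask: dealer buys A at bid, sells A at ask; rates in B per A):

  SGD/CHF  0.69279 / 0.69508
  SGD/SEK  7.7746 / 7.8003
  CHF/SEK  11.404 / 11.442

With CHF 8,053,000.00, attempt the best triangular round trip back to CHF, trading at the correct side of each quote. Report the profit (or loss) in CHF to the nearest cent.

Best loop CHF → SEK → SGD → CHF:
CHF 8,053,000.00 × 11.404 (sell CHF at bid) = SEK 91,836,412.00
SEK 91,836,412.00 ÷ 7.8003 (buy SGD at ask) = SGD 11,773,446.15
SGD 11,773,446.15 × 0.69279 (sell SGD at bid) = CHF 8,156,525.76

Net profit: CHF 103,525.76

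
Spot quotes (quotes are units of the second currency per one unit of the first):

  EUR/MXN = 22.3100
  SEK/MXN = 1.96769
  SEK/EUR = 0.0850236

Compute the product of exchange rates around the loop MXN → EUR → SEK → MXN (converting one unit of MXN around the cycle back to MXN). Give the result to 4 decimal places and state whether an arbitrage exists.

1.0373 (arbitrage exists)

Around MXN → EUR → SEK → MXN: 1 ÷ 22.3100 ÷ 0.0850236 × 1.96769 = 1.037332
Product > 1; profitable direction is MXN → EUR → SEK → MXN.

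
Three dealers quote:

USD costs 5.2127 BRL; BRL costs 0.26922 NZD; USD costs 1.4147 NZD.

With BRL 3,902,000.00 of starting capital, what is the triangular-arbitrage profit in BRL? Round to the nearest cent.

Profit: BRL 31,521.85

Profitable loop is BRL → USD → NZD → BRL:
BRL 3,902,000.00 ÷ 5.2127 = USD 748,556.41
USD 748,556.41 × 1.4147 = NZD 1,058,982.75
NZD 1,058,982.75 ÷ 0.26922 = BRL 3,933,521.85
Profit = BRL 3,933,521.85 − BRL 3,902,000.00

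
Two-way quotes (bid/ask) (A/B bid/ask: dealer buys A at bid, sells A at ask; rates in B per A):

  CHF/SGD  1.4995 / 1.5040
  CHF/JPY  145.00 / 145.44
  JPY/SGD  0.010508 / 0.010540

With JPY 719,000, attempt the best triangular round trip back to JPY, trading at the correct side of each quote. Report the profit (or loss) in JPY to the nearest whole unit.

Best loop JPY → SGD → CHF → JPY:
JPY 719,000 × 0.010508 (sell JPY at bid) = SGD 7,555.25
SGD 7,555.25 ÷ 1.5040 (buy CHF at ask) = CHF 5,023.44
CHF 5,023.44 × 145.00 (sell CHF at bid) = JPY 728,399

Net profit: JPY 9,399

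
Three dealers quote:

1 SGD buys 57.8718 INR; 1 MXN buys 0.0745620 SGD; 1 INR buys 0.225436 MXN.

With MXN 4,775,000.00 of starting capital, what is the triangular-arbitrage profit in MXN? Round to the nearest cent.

Profit: MXN 133,689.56

Profitable loop is MXN → INR → SGD → MXN:
MXN 4,775,000.00 ÷ 0.225436 = INR 21,181,177.81
INR 21,181,177.81 ÷ 57.8718 = SGD 366,001.71
SGD 366,001.71 ÷ 0.0745620 = MXN 4,908,689.56
Profit = MXN 4,908,689.56 − MXN 4,775,000.00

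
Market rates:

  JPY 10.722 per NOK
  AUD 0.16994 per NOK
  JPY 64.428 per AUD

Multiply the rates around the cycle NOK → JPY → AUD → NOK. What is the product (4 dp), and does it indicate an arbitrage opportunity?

0.9793 (arbitrage exists)

Around NOK → JPY → AUD → NOK: 1 × 10.722 ÷ 64.428 ÷ 0.16994 = 0.979277
Product < 1; profitable direction is NOK → AUD → JPY → NOK.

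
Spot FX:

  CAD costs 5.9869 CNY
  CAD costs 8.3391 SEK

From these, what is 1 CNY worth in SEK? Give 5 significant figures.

1 CNY ÷ 5.9869 = 0.167031 CAD
0.167031 CAD × 8.3391 = 1.39289 SEK

CNY/SEK = 1.3929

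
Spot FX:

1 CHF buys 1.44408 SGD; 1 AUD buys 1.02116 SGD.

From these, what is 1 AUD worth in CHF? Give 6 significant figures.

AUD/CHF = 0.707135

1 AUD × 1.02116 = 1.02116 SGD
1.02116 SGD ÷ 1.44408 = 0.707135 CHF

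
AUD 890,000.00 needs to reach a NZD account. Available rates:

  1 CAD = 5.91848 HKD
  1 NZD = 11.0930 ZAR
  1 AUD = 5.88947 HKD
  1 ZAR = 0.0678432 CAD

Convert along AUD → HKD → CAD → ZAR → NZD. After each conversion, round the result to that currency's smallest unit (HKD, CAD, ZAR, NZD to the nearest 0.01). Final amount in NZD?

NZD 1,176,794.69

AUD 890,000.00 × 5.88947 = HKD 5,241,628.30
HKD 5,241,628.30 ÷ 5.91848 = CAD 885,637.58
CAD 885,637.58 ÷ 0.0678432 = ZAR 13,054,183.47
ZAR 13,054,183.47 ÷ 11.0930 = NZD 1,176,794.69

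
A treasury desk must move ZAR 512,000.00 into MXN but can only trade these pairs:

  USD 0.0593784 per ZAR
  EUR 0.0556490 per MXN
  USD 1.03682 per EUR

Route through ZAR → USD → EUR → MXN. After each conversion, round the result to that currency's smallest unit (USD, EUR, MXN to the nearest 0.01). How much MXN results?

ZAR 512,000.00 × 0.0593784 = USD 30,401.74
USD 30,401.74 ÷ 1.03682 = EUR 29,322.10
EUR 29,322.10 ÷ 0.0556490 = MXN 526,911.53

MXN 526,911.53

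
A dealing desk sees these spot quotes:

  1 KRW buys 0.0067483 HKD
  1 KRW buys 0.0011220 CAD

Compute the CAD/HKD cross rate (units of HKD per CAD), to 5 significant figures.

1 CAD ÷ 0.0011220 = 891.266 KRW
891.266 KRW × 0.0067483 = 6.01453 HKD

CAD/HKD = 6.0145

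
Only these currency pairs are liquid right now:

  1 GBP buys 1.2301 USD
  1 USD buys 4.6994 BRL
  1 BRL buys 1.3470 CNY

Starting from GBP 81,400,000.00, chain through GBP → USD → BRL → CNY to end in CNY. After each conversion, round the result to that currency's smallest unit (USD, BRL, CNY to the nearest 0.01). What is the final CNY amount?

CNY 633,832,978.15

GBP 81,400,000.00 × 1.2301 = USD 100,130,140.00
USD 100,130,140.00 × 4.6994 = BRL 470,551,579.92
BRL 470,551,579.92 × 1.3470 = CNY 633,832,978.15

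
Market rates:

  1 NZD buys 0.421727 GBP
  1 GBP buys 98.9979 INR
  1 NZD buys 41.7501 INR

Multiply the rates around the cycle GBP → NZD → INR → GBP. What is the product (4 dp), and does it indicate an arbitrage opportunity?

Around GBP → NZD → INR → GBP: 1 ÷ 0.421727 × 41.7501 ÷ 98.9979 = 1.000000
Product ≈ 1 (deviation 0.000%, within rounding noise).

1.0000 (no arbitrage)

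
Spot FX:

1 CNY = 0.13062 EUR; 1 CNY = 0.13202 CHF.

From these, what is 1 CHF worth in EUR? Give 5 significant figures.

1 CHF ÷ 0.13202 = 7.57461 CNY
7.57461 CNY × 0.13062 = 0.989396 EUR

CHF/EUR = 0.98940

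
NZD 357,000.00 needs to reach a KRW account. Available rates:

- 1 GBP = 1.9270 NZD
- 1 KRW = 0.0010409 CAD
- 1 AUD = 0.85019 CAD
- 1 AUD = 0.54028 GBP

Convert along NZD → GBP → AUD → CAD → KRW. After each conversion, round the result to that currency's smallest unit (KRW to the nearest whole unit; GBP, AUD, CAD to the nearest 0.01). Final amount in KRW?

NZD 357,000.00 ÷ 1.9270 = GBP 185,262.07
GBP 185,262.07 ÷ 0.54028 = AUD 342,900.11
AUD 342,900.11 × 0.85019 = CAD 291,530.24
CAD 291,530.24 ÷ 0.0010409 = KRW 280,075,166

KRW 280,075,166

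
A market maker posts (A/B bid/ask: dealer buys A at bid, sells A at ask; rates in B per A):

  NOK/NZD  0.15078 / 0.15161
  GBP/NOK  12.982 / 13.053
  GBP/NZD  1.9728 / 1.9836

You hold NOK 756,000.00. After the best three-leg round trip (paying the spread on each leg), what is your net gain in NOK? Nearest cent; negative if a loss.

Best loop NOK → GBP → NZD → NOK:
NOK 756,000.00 ÷ 13.053 (buy GBP at ask) = GBP 57,917.72
GBP 57,917.72 × 1.9728 (sell GBP at bid) = NZD 114,260.08
NZD 114,260.08 ÷ 0.15161 (buy NOK at ask) = NOK 753,644.73

Net result: NOK -2,355.27 (no profitable arbitrage after spreads)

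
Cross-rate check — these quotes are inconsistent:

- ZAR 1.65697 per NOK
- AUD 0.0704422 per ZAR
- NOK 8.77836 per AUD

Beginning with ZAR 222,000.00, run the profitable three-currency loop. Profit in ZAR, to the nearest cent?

Profitable loop is ZAR → AUD → NOK → ZAR:
ZAR 222,000.00 × 0.0704422 = AUD 15,638.17
AUD 15,638.17 × 8.77836 = NOK 137,277.47
NOK 137,277.47 × 1.65697 = ZAR 227,464.65
Profit = ZAR 227,464.65 − ZAR 222,000.00

Profit: ZAR 5,464.65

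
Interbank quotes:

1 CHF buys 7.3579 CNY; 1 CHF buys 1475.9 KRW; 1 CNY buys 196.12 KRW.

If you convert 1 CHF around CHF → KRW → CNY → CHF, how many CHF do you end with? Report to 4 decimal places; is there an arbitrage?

1.0228 (arbitrage exists)

Around CHF → KRW → CNY → CHF: 1 × 1475.9 ÷ 196.12 ÷ 7.3579 = 1.022778
Product > 1; profitable direction is CHF → KRW → CNY → CHF.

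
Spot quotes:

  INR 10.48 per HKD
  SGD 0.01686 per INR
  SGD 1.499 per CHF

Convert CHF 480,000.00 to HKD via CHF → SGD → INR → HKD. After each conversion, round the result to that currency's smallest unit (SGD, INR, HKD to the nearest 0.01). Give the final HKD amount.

CHF 480,000.00 × 1.499 = SGD 719,520.00
SGD 719,520.00 ÷ 0.01686 = INR 42,676,156.58
INR 42,676,156.58 ÷ 10.48 = HKD 4,072,152.35

HKD 4,072,152.35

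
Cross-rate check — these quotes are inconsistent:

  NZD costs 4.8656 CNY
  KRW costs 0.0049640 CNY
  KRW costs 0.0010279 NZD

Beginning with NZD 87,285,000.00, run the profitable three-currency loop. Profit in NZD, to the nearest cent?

Profit: NZD 656,751.75

Profitable loop is NZD → CNY → KRW → NZD:
NZD 87,285,000.00 × 4.8656 = CNY 424,693,896.00
CNY 424,693,896.00 ÷ 0.0049640 = KRW 85,554,773,570
KRW 85,554,773,570 × 0.0010279 = NZD 87,941,751.75
Profit = NZD 87,941,751.75 − NZD 87,285,000.00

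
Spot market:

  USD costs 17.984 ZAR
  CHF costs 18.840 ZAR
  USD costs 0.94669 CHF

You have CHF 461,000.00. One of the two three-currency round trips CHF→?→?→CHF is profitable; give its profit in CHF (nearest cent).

Profit: CHF 3,834.69

Profitable loop is CHF → USD → ZAR → CHF:
CHF 461,000.00 ÷ 0.94669 = USD 486,959.83
USD 486,959.83 × 17.984 = ZAR 8,757,485.55
ZAR 8,757,485.55 ÷ 18.840 = CHF 464,834.69
Profit = CHF 464,834.69 − CHF 461,000.00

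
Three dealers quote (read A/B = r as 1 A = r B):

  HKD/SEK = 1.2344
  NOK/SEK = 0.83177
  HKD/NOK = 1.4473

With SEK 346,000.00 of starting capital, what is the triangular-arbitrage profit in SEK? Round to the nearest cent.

Profit: SEK 8,789.04

Profitable loop is SEK → NOK → HKD → SEK:
SEK 346,000.00 ÷ 0.83177 = NOK 415,980.38
NOK 415,980.38 ÷ 1.4473 = HKD 287,418.21
HKD 287,418.21 × 1.2344 = SEK 354,789.04
Profit = SEK 354,789.04 − SEK 346,000.00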